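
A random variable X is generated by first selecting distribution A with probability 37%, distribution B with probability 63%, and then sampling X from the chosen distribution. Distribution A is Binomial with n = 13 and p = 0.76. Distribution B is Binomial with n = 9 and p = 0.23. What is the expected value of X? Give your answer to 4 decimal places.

4.9597

Component means — A: 9.88; B: 2.07.
E[X] = 0.37·9.88 + 0.63·2.07 = 4.9597.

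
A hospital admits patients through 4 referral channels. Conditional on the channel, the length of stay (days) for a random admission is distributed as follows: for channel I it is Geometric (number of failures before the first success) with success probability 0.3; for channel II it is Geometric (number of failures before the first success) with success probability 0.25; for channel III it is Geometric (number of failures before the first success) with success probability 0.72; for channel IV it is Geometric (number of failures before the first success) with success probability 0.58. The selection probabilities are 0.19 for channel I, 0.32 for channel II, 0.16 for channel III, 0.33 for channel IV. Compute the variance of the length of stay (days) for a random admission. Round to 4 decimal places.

7.0225

Per component, I: μ=2.33333, E[X²]=13.2222; II: μ=3, E[X²]=21; III: μ=0.388889, E[X²]=0.691358; IV: μ=0.724138, E[X²]=1.77289.
E[X] = 0.19·2.33333 + 0.32·3 + 0.16·0.388889 + 0.33·0.724138 = 1.70452.
E[X²] = 0.19·13.2222 + 0.32·21 + 0.16·0.691358 + 0.33·1.77289 = 9.92789.
Var(X) = E[X²] − (E[X])² = 9.92789 − 2.90539 = 7.0225.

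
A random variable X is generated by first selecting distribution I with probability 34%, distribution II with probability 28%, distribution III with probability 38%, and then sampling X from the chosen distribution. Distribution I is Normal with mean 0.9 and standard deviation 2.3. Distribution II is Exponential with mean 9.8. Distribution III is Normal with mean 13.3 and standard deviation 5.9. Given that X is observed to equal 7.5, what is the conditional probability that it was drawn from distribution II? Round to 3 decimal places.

0.442

Likelihoods f(7.5 | ·): I: 0.00282556; II: 0.0474685; III: 0.041707.
Posterior ∝ prior × likelihood. Numerator for II: 0.28·0.0474685 = 0.0132912.
Normalizing constant: 0.34·0.00282556 + 0.28·0.0474685 + 0.38·0.041707 = 0.0301005.
P(II | observation) = 0.0132912 / 0.0301005 = 0.44156.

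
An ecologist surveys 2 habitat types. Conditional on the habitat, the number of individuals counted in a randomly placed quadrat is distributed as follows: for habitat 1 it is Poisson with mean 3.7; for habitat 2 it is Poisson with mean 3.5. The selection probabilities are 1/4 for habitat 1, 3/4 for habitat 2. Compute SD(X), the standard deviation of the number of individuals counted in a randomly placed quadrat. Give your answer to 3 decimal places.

Per component, 1: μ=3.7, E[X²]=17.39; 2: μ=3.5, E[X²]=15.75.
E[X] = 0.25·3.7 + 0.75·3.5 = 3.55.
E[X²] = 0.25·17.39 + 0.75·15.75 = 16.16.
Var(X) = E[X²] − (E[X])² = 16.16 − 12.6025 = 3.5575.
SD(X) = √3.5575 = 1.88613.

1.886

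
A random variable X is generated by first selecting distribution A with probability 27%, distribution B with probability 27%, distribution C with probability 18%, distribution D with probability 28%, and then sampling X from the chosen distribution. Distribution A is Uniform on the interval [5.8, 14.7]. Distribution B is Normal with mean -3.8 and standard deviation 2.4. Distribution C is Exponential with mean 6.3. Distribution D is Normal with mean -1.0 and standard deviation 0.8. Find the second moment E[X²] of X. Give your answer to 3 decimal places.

50.351

For each component E[X²] = Var + (mean)², giving A: 111.663; B: 20.2; C: 79.38; D: 1.64.
Overall E[X²] = 0.27·111.663 + 0.27·20.2 + 0.18·79.38 + 0.28·1.64 = 50.3507.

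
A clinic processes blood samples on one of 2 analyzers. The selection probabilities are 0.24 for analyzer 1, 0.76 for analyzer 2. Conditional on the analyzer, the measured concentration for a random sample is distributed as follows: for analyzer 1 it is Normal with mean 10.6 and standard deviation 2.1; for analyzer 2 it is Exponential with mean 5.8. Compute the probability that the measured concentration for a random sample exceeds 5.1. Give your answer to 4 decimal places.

0.5544

Conditional on each analyzer, P(X > 5.1): 1: 0.995591; 2: 0.415069.
By total probability, P(X > 5.1) = 0.24·0.995591 + 0.76·0.415069 = 0.554394.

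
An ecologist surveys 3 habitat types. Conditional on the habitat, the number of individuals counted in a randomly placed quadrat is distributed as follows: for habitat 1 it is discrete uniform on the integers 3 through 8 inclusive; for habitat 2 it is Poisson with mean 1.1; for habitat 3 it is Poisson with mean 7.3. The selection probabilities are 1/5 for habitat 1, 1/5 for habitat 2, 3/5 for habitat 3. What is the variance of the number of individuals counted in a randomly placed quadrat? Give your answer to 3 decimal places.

Per component, 1: μ=5.5, E[X²]=33.1667; 2: μ=1.1, E[X²]=2.31; 3: μ=7.3, E[X²]=60.59.
E[X] = 0.2·5.5 + 0.2·1.1 + 0.6·7.3 = 5.7.
E[X²] = 0.2·33.1667 + 0.2·2.31 + 0.6·60.59 = 43.4493.
Var(X) = E[X²] − (E[X])² = 43.4493 − 32.49 = 10.9593.

10.959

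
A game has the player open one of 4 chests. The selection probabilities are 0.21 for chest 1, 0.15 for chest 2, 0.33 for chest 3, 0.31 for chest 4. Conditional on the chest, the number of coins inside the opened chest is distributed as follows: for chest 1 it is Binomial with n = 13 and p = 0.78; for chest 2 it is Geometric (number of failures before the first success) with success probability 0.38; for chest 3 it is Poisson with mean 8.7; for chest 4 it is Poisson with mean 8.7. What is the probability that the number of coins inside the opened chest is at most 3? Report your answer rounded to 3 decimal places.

0.145

Conditional on each chest, P(X ≤ 3): 1: 3.89537e-05; 2: 0.852237; 3: 0.0262032; 4: 0.0262032.
By total probability, P(X ≤ 3) = 0.21·3.89537e-05 + 0.15·0.852237 + 0.33·0.0262032 + 0.31·0.0262032 = 0.144614.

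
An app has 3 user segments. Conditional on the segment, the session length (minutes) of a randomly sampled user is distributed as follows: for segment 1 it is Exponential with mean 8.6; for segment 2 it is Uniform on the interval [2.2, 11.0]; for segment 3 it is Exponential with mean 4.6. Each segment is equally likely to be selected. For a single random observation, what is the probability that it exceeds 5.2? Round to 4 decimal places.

Conditional on each segment, P(X > 5.2): 1: 0.546265; 2: 0.659091; 3: 0.322893.
By total probability, P(X > 5.2) = 0.333333·0.546265 + 0.333333·0.659091 + 0.333333·0.322893 = 0.509416.

0.5094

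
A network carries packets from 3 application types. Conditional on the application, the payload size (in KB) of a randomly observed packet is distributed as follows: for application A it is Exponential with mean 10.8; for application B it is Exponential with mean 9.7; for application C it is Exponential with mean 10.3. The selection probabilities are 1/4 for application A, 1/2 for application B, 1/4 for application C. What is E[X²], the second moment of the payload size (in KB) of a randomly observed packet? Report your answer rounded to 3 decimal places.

For each component E[X²] = Var + (mean)², giving A: 233.28; B: 188.18; C: 212.18.
Overall E[X²] = 0.25·233.28 + 0.5·188.18 + 0.25·212.18 = 205.455.

205.455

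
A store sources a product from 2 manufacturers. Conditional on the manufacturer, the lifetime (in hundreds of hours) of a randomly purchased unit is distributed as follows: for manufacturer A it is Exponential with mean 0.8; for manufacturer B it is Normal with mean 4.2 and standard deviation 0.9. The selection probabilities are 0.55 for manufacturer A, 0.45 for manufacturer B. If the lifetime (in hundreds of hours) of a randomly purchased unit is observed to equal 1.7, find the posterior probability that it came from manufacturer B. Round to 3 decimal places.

Likelihoods f(1.7 | ·): A: 0.149291; B: 0.00935726.
Posterior ∝ prior × likelihood. Numerator for B: 0.45·0.00935726 = 0.00421077.
Normalizing constant: 0.55·0.149291 + 0.45·0.00935726 = 0.0863209.
P(B | observation) = 0.00421077 / 0.0863209 = 0.0487804.

0.049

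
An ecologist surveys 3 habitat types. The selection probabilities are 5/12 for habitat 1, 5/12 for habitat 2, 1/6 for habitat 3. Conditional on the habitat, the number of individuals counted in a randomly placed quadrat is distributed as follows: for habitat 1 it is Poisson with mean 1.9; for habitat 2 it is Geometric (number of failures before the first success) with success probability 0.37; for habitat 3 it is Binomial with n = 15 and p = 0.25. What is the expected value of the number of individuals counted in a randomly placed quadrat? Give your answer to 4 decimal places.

Component means — 1: 1.9; 2: 1.7027; 3: 3.75.
E[X] = 0.416667·1.9 + 0.416667·1.7027 + 0.166667·3.75 = 2.12613.

2.1261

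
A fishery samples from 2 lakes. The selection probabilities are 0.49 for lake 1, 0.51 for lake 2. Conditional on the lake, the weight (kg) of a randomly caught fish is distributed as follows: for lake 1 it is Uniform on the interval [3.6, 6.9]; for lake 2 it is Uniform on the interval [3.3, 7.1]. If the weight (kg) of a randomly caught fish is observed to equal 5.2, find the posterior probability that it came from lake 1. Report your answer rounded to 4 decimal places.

Likelihoods f(5.2 | ·): 1: 0.30303; 2: 0.263158.
Posterior ∝ prior × likelihood. Numerator for 1: 0.49·0.30303 = 0.148485.
Normalizing constant: 0.49·0.30303 + 0.51·0.263158 = 0.282695.
P(1 | observation) = 0.148485 / 0.282695 = 0.525247.

0.5252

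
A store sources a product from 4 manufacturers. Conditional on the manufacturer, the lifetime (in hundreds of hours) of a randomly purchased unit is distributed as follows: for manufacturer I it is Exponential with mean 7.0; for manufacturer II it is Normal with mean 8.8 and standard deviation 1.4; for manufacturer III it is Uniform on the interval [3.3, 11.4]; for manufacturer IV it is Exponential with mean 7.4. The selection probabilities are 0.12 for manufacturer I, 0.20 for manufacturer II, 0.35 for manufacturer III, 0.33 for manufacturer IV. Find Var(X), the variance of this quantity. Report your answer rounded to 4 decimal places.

Per component, I: μ=7, E[X²]=98; II: μ=8.8, E[X²]=79.4; III: μ=7.35, E[X²]=59.49; IV: μ=7.4, E[X²]=109.52.
E[X] = 0.12·7 + 0.2·8.8 + 0.35·7.35 + 0.33·7.4 = 7.6145.
E[X²] = 0.12·98 + 0.2·79.4 + 0.35·59.49 + 0.33·109.52 = 84.6031.
Var(X) = E[X²] − (E[X])² = 84.6031 − 57.9806 = 26.6225.

26.6225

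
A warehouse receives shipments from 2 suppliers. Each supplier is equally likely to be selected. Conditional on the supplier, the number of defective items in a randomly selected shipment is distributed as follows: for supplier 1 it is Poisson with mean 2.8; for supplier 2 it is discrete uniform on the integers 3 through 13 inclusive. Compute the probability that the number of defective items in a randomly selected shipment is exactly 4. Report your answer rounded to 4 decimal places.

0.1233

Conditional on each supplier, P(X = 4): 1: 0.155739; 2: 0.0909091.
By total probability, P(X = 4) = 0.5·0.155739 + 0.5·0.0909091 = 0.123324.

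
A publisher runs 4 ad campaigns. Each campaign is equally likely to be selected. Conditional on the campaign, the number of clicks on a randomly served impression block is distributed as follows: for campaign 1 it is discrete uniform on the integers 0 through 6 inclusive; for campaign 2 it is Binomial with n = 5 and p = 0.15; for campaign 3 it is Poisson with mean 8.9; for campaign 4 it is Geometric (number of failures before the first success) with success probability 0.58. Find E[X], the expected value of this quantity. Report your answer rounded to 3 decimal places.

3.344

Component means — 1: 3; 2: 0.75; 3: 8.9; 4: 0.724138.
E[X] = 0.25·3 + 0.25·0.75 + 0.25·8.9 + 0.25·0.724138 = 3.34353.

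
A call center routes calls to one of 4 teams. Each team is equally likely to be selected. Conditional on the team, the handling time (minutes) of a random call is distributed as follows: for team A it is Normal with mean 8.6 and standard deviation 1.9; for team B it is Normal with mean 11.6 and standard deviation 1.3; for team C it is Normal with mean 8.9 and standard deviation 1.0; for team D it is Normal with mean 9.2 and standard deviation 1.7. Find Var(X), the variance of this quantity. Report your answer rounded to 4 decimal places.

3.7094

Per component, A: μ=8.6, E[X²]=77.57; B: μ=11.6, E[X²]=136.25; C: μ=8.9, E[X²]=80.21; D: μ=9.2, E[X²]=87.53.
E[X] = 0.25·8.6 + 0.25·11.6 + 0.25·8.9 + 0.25·9.2 = 9.575.
E[X²] = 0.25·77.57 + 0.25·136.25 + 0.25·80.21 + 0.25·87.53 = 95.39.
Var(X) = E[X²] − (E[X])² = 95.39 − 91.6806 = 3.70938.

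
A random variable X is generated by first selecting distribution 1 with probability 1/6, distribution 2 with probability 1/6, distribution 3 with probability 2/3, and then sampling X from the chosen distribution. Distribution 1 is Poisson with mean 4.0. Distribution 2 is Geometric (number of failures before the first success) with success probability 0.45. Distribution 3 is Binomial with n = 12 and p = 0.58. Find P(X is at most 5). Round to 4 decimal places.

0.4235

Conditional on each component, P(X ≤ 5): 1: 0.78513; 2: 0.972319; 3: 0.195859.
By total probability, P(X ≤ 5) = 0.166667·0.78513 + 0.166667·0.972319 + 0.666667·0.195859 = 0.423481.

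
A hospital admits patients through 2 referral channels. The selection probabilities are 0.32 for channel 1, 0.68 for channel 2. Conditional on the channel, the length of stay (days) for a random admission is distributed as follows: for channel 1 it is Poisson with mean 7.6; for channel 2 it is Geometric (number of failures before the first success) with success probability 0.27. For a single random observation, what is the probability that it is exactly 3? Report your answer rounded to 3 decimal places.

0.083

Conditional on each channel, P(X = 3): 1: 0.0366144; 2: 0.105035.
By total probability, P(X = 3) = 0.32·0.0366144 + 0.68·0.105035 = 0.0831401.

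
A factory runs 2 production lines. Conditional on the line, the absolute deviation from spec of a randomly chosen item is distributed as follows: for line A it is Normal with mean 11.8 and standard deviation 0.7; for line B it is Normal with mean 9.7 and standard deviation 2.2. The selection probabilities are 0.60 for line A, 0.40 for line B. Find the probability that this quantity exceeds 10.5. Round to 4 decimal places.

Conditional on each line, P(X > 10.5): A: 0.968355; B: 0.358065.
By total probability, P(X > 10.5) = 0.6·0.968355 + 0.4·0.358065 = 0.724239.

0.7242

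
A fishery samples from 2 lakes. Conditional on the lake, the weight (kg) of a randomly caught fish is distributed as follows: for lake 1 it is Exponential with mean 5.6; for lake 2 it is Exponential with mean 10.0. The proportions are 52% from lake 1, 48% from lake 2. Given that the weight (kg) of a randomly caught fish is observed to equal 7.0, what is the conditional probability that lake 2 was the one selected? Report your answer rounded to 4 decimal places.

0.4726

Likelihoods f(7.0 | ·): 1: 0.0511616; 2: 0.0496585.
Posterior ∝ prior × likelihood. Numerator for 2: 0.48·0.0496585 = 0.0238361.
Normalizing constant: 0.52·0.0511616 + 0.48·0.0496585 = 0.0504401.
P(2 | observation) = 0.0238361 / 0.0504401 = 0.472562.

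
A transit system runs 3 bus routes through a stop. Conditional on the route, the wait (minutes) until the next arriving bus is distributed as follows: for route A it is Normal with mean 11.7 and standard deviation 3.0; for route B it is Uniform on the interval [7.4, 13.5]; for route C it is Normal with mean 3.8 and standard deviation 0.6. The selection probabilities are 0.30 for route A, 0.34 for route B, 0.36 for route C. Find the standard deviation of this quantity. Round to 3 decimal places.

4.024

Per component, A: μ=11.7, E[X²]=145.89; B: μ=10.45, E[X²]=112.303; C: μ=3.8, E[X²]=14.8.
E[X] = 0.3·11.7 + 0.34·10.45 + 0.36·3.8 = 8.431.
E[X²] = 0.3·145.89 + 0.34·112.303 + 0.36·14.8 = 87.2781.
Var(X) = E[X²] − (E[X])² = 87.2781 − 71.0818 = 16.1964.
SD(X) = √16.1964 = 4.02447.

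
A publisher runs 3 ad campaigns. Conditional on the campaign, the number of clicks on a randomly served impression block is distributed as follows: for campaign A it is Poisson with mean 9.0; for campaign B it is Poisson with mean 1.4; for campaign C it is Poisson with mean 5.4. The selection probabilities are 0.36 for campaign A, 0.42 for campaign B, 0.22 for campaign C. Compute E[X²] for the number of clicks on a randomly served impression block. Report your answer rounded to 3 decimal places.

41.414

For each component E[X²] = Var + (mean)², giving A: 90; B: 3.36; C: 34.56.
Overall E[X²] = 0.36·90 + 0.42·3.36 + 0.22·34.56 = 41.4144.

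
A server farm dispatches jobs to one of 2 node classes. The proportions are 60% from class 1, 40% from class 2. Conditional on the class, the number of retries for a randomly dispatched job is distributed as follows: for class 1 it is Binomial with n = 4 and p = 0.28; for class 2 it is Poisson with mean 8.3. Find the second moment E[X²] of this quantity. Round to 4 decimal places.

For each component E[X²] = Var + (mean)², giving 1: 2.0608; 2: 77.19.
Overall E[X²] = 0.6·2.0608 + 0.4·77.19 = 32.1125.

32.1125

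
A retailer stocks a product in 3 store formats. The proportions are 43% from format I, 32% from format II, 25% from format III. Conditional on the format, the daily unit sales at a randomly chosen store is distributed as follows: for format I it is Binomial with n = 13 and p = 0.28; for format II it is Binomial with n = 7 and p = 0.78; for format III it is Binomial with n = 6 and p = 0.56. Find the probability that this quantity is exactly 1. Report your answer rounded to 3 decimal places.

0.044

Conditional on each format, P(X = 1): I: 0.0706466; II: 0.000619054; III: 0.0554119.
By total probability, P(X = 1) = 0.43·0.0706466 + 0.32·0.000619054 + 0.25·0.0554119 = 0.0444291.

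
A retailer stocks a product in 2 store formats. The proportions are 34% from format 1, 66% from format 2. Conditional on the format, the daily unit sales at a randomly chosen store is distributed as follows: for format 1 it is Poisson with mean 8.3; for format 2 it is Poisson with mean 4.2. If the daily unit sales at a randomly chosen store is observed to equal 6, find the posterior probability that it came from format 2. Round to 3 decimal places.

0.663

Likelihoods P(X=6 | ·): 1: 0.112847; 2: 0.114321.
Posterior ∝ prior × likelihood. Numerator for 2: 0.66·0.114321 = 0.0754519.
Normalizing constant: 0.34·0.112847 + 0.66·0.114321 = 0.11382.
P(2 | observation) = 0.0754519 / 0.11382 = 0.662905.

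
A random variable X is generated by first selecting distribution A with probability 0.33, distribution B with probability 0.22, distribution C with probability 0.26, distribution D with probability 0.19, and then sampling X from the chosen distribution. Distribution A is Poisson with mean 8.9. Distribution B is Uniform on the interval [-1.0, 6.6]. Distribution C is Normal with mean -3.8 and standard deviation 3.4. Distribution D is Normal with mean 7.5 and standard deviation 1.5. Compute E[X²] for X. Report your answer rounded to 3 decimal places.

For each component E[X²] = Var + (mean)², giving A: 88.11; B: 12.6533; C: 26; D: 58.5.
Overall E[X²] = 0.33·88.11 + 0.22·12.6533 + 0.26·26 + 0.19·58.5 = 49.735.

49.735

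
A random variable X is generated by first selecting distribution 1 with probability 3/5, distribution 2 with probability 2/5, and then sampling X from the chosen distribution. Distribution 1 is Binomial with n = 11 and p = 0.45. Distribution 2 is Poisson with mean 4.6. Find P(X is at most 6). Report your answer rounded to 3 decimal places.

0.823

Conditional on each component, P(X ≤ 6): 1: 0.8262; 2: 0.818029.
By total probability, P(X ≤ 6) = 0.6·0.8262 + 0.4·0.818029 = 0.822931.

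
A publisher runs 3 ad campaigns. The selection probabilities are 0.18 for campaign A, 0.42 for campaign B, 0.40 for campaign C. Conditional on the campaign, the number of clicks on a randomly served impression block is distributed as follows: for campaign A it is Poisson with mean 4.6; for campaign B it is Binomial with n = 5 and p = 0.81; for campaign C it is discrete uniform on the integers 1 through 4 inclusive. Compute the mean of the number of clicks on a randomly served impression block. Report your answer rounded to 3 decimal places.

Component means — A: 4.6; B: 4.05; C: 2.5.
E[X] = 0.18·4.6 + 0.42·4.05 + 0.4·2.5 = 3.529.

3.529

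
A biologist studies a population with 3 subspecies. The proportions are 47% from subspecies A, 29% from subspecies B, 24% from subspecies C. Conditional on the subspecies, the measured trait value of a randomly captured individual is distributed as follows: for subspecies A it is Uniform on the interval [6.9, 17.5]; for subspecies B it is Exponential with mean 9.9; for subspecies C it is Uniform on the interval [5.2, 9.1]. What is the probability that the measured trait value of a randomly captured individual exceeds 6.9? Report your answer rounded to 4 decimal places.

Conditional on each subspecies, P(X > 6.9): A: 1; B: 0.498092; C: 0.564103.
By total probability, P(X > 6.9) = 0.47·1 + 0.29·0.498092 + 0.24·0.564103 = 0.749831.

0.7498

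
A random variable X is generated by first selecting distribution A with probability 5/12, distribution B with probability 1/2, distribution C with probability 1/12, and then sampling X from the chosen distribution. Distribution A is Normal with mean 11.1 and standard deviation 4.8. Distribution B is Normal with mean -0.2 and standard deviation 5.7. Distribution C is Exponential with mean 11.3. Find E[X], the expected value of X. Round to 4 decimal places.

Component means — A: 11.1; B: -0.2; C: 11.3.
E[X] = 0.416667·11.1 + 0.5·-0.2 + 0.0833333·11.3 = 5.46667.

5.4667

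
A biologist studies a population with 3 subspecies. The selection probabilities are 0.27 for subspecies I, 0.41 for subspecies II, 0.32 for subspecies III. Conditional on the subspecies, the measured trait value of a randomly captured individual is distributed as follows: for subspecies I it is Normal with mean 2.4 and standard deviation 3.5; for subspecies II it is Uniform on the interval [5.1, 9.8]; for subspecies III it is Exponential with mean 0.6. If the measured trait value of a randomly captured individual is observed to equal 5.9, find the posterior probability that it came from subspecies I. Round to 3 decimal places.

0.176

Likelihoods f(5.9 | ·): I: 0.0691345; II: 0.212766; III: 8.93895e-05.
Posterior ∝ prior × likelihood. Numerator for I: 0.27·0.0691345 = 0.0186663.
Normalizing constant: 0.27·0.0691345 + 0.41·0.212766 + 0.32·8.93895e-05 = 0.105929.
P(I | observation) = 0.0186663 / 0.105929 = 0.176215.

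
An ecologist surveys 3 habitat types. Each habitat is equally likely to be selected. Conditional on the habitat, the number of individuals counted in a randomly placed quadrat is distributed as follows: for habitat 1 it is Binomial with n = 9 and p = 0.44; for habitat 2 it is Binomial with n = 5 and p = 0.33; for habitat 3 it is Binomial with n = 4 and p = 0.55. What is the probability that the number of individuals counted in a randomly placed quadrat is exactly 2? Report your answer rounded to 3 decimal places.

0.272

Conditional on each habitat, P(X = 2): 1: 0.120372; 2: 0.327531; 3: 0.367538.
By total probability, P(X = 2) = 0.333333·0.120372 + 0.333333·0.327531 + 0.333333·0.367538 = 0.271813.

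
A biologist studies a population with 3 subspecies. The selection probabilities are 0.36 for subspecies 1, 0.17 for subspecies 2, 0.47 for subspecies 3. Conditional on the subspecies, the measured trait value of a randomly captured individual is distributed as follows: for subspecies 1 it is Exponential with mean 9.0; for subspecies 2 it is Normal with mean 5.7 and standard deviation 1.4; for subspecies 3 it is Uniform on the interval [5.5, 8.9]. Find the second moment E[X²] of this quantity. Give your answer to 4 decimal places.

88.9941

For each component E[X²] = Var + (mean)², giving 1: 162; 2: 34.45; 3: 52.8033.
Overall E[X²] = 0.36·162 + 0.17·34.45 + 0.47·52.8033 = 88.9941.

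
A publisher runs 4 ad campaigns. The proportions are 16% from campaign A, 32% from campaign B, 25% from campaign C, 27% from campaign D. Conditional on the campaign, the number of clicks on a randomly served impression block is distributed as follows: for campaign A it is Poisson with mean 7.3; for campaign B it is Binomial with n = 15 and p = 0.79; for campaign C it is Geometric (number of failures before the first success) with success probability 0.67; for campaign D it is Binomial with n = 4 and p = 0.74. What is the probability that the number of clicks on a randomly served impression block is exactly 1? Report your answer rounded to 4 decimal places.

Conditional on each campaign, P(X = 1): A: 0.00493143; B: 3.84405e-09; C: 0.2211; D: 0.052025.
By total probability, P(X = 1) = 0.16·0.00493143 + 0.32·3.84405e-09 + 0.25·0.2211 + 0.27·0.052025 = 0.0701108.

0.0701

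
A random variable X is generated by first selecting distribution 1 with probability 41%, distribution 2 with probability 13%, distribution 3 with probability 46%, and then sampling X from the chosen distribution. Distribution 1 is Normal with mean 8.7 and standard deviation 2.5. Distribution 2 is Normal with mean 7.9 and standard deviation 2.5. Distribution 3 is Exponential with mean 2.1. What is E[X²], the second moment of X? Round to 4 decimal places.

46.5784

For each component E[X²] = Var + (mean)², giving 1: 81.94; 2: 68.66; 3: 8.82.
Overall E[X²] = 0.41·81.94 + 0.13·68.66 + 0.46·8.82 = 46.5784.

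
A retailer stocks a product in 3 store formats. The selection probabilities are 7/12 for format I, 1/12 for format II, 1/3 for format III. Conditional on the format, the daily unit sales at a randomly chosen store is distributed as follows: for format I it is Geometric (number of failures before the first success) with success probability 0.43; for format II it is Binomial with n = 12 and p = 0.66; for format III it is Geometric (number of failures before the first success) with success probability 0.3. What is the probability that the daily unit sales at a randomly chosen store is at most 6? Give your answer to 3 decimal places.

Conditional on each format, P(X ≤ 6): I: 0.980451; II: 0.19134; III: 0.917646.
By total probability, P(X ≤ 6) = 0.583333·0.980451 + 0.0833333·0.19134 + 0.333333·0.917646 = 0.893757.

0.894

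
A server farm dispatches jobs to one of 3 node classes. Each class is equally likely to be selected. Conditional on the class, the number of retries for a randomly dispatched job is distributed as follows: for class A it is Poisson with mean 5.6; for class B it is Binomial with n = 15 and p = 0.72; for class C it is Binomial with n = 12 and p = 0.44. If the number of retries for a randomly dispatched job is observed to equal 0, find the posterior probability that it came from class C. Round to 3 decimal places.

Likelihoods P(X=0 | ·): A: 0.00369786; B: 5.09766e-09; C: 0.000951166.
Posterior ∝ prior × likelihood. Numerator for C: 0.333333·0.000951166 = 0.000317055.
Normalizing constant: 0.333333·0.00369786 + 0.333333·5.09766e-09 + 0.333333·0.000951166 = 0.00154968.
P(C | observation) = 0.000317055 / 0.00154968 = 0.204594.

0.205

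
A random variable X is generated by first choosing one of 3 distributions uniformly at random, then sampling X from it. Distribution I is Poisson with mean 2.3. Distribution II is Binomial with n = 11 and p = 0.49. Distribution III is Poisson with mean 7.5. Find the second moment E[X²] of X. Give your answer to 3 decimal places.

For each component E[X²] = Var + (mean)², giving I: 7.59; II: 31.801; III: 63.75.
Overall E[X²] = 0.333333·7.59 + 0.333333·31.801 + 0.333333·63.75 = 34.3803.

34.380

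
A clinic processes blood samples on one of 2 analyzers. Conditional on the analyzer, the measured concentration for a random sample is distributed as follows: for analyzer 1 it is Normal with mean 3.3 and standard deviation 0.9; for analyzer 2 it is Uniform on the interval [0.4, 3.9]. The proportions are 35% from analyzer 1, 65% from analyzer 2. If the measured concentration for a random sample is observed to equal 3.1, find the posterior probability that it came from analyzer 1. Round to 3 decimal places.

0.449

Likelihoods f(3.1 | ·): 1: 0.432458; 2: 0.285714.
Posterior ∝ prior × likelihood. Numerator for 1: 0.35·0.432458 = 0.15136.
Normalizing constant: 0.35·0.432458 + 0.65·0.285714 = 0.337075.
P(1 | observation) = 0.15136 / 0.337075 = 0.449041.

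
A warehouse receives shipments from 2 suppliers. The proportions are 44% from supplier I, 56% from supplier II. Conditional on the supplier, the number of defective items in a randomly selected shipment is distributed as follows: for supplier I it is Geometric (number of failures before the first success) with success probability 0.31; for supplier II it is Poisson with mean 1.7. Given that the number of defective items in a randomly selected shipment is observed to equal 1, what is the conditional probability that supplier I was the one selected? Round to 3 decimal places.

Likelihoods P(X=1 | ·): I: 0.2139; II: 0.310562.
Posterior ∝ prior × likelihood. Numerator for I: 0.44·0.2139 = 0.094116.
Normalizing constant: 0.44·0.2139 + 0.56·0.310562 = 0.268031.
P(I | observation) = 0.094116 / 0.268031 = 0.351139.

0.351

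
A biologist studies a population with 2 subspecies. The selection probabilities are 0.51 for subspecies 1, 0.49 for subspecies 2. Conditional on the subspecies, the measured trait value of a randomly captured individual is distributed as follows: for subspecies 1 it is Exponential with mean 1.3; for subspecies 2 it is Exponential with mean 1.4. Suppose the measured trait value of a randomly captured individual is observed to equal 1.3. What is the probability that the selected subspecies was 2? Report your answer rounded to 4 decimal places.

0.4893

Likelihoods f(1.3 | ·): 1: 0.282984; 2: 0.282227.
Posterior ∝ prior × likelihood. Numerator for 2: 0.49·0.282227 = 0.138291.
Normalizing constant: 0.51·0.282984 + 0.49·0.282227 = 0.282613.
P(2 | observation) = 0.138291 / 0.282613 = 0.48933.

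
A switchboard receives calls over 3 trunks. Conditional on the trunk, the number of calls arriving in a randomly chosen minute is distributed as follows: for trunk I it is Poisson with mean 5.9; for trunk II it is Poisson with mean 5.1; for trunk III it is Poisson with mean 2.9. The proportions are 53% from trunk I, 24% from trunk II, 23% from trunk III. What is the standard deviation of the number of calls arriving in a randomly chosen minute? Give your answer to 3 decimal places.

2.542

Per component, I: μ=5.9, E[X²]=40.71; II: μ=5.1, E[X²]=31.11; III: μ=2.9, E[X²]=11.31.
E[X] = 0.53·5.9 + 0.24·5.1 + 0.23·2.9 = 5.018.
E[X²] = 0.53·40.71 + 0.24·31.11 + 0.23·11.31 = 31.644.
Var(X) = E[X²] − (E[X])² = 31.644 − 25.1803 = 6.46368.
SD(X) = √6.46368 = 2.54238.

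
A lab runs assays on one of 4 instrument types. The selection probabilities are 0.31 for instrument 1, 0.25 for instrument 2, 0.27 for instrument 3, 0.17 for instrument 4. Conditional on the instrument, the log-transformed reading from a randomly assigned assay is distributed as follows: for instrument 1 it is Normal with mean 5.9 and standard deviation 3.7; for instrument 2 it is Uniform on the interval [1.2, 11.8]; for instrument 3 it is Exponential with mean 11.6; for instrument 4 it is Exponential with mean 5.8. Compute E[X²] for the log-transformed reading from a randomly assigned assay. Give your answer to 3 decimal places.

For each component E[X²] = Var + (mean)², giving 1: 48.5; 2: 51.6133; 3: 269.12; 4: 67.28.
Overall E[X²] = 0.31·48.5 + 0.25·51.6133 + 0.27·269.12 + 0.17·67.28 = 112.038.

112.038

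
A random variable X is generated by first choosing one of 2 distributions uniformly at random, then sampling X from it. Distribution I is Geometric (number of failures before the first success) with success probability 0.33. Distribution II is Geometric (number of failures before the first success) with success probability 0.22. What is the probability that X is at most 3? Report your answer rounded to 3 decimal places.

Conditional on each component, P(X ≤ 3): I: 0.798489; II: 0.629849.
By total probability, P(X ≤ 3) = 0.5·0.798489 + 0.5·0.629849 = 0.714169.

0.714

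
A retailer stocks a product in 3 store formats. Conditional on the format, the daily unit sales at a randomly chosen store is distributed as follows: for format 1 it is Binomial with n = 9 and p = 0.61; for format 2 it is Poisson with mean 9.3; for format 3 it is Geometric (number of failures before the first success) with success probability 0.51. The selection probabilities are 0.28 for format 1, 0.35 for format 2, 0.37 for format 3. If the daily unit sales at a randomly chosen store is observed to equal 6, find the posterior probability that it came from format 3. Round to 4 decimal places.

Likelihoods P(X=6 | ·): 1: 0.256716; 2: 0.0821536; 3: 0.00705906.
Posterior ∝ prior × likelihood. Numerator for 3: 0.37·0.00705906 = 0.00261185.
Normalizing constant: 0.28·0.256716 + 0.35·0.0821536 + 0.37·0.00705906 = 0.103246.
P(3 | observation) = 0.00261185 / 0.103246 = 0.0252974.

0.0253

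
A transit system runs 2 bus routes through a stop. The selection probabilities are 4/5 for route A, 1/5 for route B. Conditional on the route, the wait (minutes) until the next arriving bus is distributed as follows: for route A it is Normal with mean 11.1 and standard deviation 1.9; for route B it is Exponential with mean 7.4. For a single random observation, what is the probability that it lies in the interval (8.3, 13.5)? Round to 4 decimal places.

Conditional on each route, P(8.3 < X < 13.5): A: 0.82645; B: 0.164425.
By total probability, P(8.3 < X < 13.5) = 0.8·0.82645 + 0.2·0.164425 = 0.694045.

0.6940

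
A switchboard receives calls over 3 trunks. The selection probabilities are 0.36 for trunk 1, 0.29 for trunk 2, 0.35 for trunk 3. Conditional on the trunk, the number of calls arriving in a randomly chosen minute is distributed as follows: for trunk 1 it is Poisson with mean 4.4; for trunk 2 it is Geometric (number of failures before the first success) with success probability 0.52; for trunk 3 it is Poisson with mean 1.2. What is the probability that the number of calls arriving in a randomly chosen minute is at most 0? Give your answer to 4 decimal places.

Conditional on each trunk, P(X ≤ 0): 1: 0.0122773; 2: 0.52; 3: 0.301194.
By total probability, P(X ≤ 0) = 0.36·0.0122773 + 0.29·0.52 + 0.35·0.301194 = 0.260638.

0.2606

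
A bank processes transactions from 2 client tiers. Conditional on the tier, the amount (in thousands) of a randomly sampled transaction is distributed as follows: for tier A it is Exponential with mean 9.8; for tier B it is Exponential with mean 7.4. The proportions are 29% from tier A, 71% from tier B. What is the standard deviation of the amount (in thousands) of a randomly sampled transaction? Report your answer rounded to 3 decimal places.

8.241

Per component, A: μ=9.8, E[X²]=192.08; B: μ=7.4, E[X²]=109.52.
E[X] = 0.29·9.8 + 0.71·7.4 = 8.096.
E[X²] = 0.29·192.08 + 0.71·109.52 = 133.462.
Var(X) = E[X²] − (E[X])² = 133.462 − 65.5452 = 67.9172.
SD(X) = √67.9172 = 8.24119.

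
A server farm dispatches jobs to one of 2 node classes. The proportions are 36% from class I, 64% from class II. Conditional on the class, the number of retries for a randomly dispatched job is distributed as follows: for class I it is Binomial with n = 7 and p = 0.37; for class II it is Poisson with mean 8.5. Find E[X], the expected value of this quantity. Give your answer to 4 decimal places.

6.3724

Component means — I: 2.59; II: 8.5.
E[X] = 0.36·2.59 + 0.64·8.5 = 6.3724.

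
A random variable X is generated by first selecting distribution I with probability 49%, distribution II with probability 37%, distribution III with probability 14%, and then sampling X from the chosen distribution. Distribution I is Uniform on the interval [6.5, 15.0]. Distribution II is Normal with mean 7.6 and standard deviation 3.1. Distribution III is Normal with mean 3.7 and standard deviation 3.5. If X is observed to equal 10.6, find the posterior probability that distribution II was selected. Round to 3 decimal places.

Likelihoods f(10.6 | ·): I: 0.117647; II: 0.0805721; III: 0.0163265.
Posterior ∝ prior × likelihood. Numerator for II: 0.37·0.0805721 = 0.0298117.
Normalizing constant: 0.49·0.117647 + 0.37·0.0805721 + 0.14·0.0163265 = 0.0897444.
P(II | observation) = 0.0298117 / 0.0897444 = 0.332184.

0.332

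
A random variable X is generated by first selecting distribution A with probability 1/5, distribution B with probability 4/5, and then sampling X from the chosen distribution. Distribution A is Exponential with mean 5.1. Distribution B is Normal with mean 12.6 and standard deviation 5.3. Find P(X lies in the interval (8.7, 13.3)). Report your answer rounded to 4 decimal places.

0.2789

Conditional on each component, P(8.7 < X < 13.3): A: 0.107919; B: 0.321626.
By total probability, P(8.7 < X < 13.3) = 0.2·0.107919 + 0.8·0.321626 = 0.278885.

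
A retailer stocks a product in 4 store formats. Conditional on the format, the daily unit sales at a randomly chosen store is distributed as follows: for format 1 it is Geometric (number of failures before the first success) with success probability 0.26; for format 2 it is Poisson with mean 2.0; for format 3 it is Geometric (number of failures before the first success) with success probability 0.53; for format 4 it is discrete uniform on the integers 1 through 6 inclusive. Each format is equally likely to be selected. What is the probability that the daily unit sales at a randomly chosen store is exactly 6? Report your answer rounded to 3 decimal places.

0.057

Conditional on each format, P(X = 6): 1: 0.0426937; 2: 0.0120298; 3: 0.00571298; 4: 0.166667.
By total probability, P(X = 6) = 0.25·0.0426937 + 0.25·0.0120298 + 0.25·0.00571298 + 0.25·0.166667 = 0.0567758.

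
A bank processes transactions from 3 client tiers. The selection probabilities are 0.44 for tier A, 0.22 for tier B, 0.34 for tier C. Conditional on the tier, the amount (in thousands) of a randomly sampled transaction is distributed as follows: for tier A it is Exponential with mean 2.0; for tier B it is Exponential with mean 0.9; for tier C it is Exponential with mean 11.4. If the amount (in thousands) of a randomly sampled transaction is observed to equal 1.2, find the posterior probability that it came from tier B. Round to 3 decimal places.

0.304

Likelihoods f(1.2 | ·): A: 0.274406; B: 0.292886; C: 0.0789551.
Posterior ∝ prior × likelihood. Numerator for B: 0.22·0.292886 = 0.0644349.
Normalizing constant: 0.44·0.274406 + 0.22·0.292886 + 0.34·0.0789551 = 0.212018.
P(B | observation) = 0.0644349 / 0.212018 = 0.303912.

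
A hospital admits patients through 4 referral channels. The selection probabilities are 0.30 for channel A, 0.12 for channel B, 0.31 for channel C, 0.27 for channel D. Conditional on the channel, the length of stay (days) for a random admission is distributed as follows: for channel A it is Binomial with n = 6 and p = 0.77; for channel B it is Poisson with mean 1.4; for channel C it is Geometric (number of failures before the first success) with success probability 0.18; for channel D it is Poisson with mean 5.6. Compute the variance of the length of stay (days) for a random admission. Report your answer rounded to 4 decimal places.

Per component, A: μ=4.62, E[X²]=22.407; B: μ=1.4, E[X²]=3.36; C: μ=4.55556, E[X²]=46.0617; D: μ=5.6, E[X²]=36.96.
E[X] = 0.3·4.62 + 0.12·1.4 + 0.31·4.55556 + 0.27·5.6 = 4.47822.
E[X²] = 0.3·22.407 + 0.12·3.36 + 0.31·46.0617 + 0.27·36.96 = 31.3836.
Var(X) = E[X²] − (E[X])² = 31.3836 − 20.0545 = 11.3292.

11.3292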